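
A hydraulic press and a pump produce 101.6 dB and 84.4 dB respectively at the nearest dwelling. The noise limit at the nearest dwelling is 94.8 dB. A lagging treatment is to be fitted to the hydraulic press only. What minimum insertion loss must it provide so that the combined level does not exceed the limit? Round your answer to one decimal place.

7.2 dB

Fixed contribution from the other source: Σ 10^(L/10) = 10^(84.4/10) = 2.754e+08 (84.40 dB).
To meet 94.8 dB overall, the treated hydraulic press may contribute at most 10^(94.8/10) − 2.754e+08 = 2.745e+09, i.e. 94.38 dB.
Required insertion loss = 101.6 − 94.38 = 7.22 dB.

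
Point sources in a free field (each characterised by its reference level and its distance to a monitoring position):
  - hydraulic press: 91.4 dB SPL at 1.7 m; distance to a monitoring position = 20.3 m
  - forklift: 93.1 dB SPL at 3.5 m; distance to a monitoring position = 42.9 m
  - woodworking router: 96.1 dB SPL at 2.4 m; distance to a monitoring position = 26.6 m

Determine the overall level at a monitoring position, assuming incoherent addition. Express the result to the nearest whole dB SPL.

Apply inverse-square spreading to bring every level to the receiver, then sum 10^(L/10).
hydraulic press: 91.4 − 20·log₁₀(20.3/1.7) = 91.4 − 21.54 = 69.86 dB SPL.
forklift: 93.1 − 20·log₁₀(42.9/3.5) = 93.1 − 21.77 = 71.33 dB SPL.
woodworking router: 96.1 − 20·log₁₀(26.6/2.4) = 96.1 − 20.89 = 75.21 dB SPL.
Σ 10^(L/10) = 5.643e+07 → L_total = 10·log₁₀(5.643e+07) = 77.52 dB SPL.

78 dB SPL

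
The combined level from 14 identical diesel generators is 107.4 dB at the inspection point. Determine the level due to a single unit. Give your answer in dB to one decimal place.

95.9 dB

Dividing the total intensity by 14 lowers the level by 10·log₁₀ 14 = 11.461 dB: L₁ = 107.4 − 11.461.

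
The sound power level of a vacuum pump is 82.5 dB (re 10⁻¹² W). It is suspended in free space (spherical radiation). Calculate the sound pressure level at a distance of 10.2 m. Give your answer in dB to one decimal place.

Free-field spherical radiation: L_p = L_w − 10·log₁₀(4π·r²), r = 10.2 m.
4π·r² = 1307 m², 10·log₁₀ of that is 31.164 dB.
L_p = 82.5 − 31.164 = 51.34 dB.

51.3 dB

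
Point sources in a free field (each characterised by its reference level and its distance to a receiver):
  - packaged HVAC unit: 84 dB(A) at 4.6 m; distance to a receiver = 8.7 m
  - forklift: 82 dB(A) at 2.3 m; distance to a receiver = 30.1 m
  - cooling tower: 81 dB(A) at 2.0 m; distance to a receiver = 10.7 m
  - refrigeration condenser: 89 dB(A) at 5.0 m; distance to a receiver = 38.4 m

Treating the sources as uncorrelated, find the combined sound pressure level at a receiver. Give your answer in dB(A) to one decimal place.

First find each source's level at the receiver (point-source: −20·log₁₀(r/r_ref)), then combine on an intensity basis.
packaged HVAC unit: 84 − 20·log₁₀(8.7/4.6) = 84 − 5.54 = 78.46 dB(A).
forklift: 82 − 20·log₁₀(30.1/2.3) = 82 − 22.34 = 59.66 dB(A).
cooling tower: 81 − 20·log₁₀(10.7/2.0) = 81 − 14.57 = 66.43 dB(A).
refrigeration condenser: 89 − 20·log₁₀(38.4/5.0) = 89 − 17.71 = 71.29 dB(A).
Σ 10^(L/10) = 8.901e+07 → L_total = 10·log₁₀(8.901e+07) = 79.49 dB(A).

79.5 dB(A)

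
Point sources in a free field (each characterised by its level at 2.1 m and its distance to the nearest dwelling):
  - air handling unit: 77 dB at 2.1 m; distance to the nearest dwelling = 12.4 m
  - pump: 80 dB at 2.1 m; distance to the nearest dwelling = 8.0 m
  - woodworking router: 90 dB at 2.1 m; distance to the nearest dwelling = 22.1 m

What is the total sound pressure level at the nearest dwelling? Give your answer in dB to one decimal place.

72.4 dB

Apply inverse-square spreading to bring every level to the receiver, then sum 10^(L/10).
air handling unit: 77 − 20·log₁₀(12.4/2.1) = 77 − 15.42 = 61.58 dB.
pump: 80 − 20·log₁₀(8.0/2.1) = 80 − 11.62 = 68.38 dB.
woodworking router: 90 − 20·log₁₀(22.1/2.1) = 90 − 20.44 = 69.56 dB.
Σ 10^(L/10) = 1.736e+07 → L_total = 10·log₁₀(1.736e+07) = 72.39 dB.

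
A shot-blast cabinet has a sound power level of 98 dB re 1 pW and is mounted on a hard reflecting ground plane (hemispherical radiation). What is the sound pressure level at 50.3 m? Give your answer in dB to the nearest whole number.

56 dB

Free-field hemispherical radiation: L_p = L_w − 10·log₁₀(2π·r²), r = 50.3 m.
2π·r² = 1.59e+04 m², 10·log₁₀ of that is 42.013 dB.
L_p = 98 − 42.013 = 55.99 dB.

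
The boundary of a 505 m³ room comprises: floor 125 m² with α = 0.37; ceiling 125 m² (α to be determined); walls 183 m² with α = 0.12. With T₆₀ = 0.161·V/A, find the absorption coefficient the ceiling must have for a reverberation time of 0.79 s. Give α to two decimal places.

0.28

From T₆₀ = 0.161·V/A, the target T₆₀ = 0.79 s needs A = 0.161·505/0.79 = 102.92 m².
Absorption from the other surfaces = 125·0.37 + 183·0.12 = 68.21 m², so the ceiling must supply 34.71 m² over 125 m².
α = 34.71/125 = 0.278.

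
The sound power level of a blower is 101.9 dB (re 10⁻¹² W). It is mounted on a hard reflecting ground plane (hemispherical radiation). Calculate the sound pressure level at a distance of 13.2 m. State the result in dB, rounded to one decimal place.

71.5 dB

The power spreads over a hemisphere of area 2π·r², so L_p = L_w − 10·log₁₀(2π·r²).
2π·r² = 1095 m², 10·log₁₀ of that is 30.393 dB.
L_p = 101.9 − 30.393 = 71.51 dB.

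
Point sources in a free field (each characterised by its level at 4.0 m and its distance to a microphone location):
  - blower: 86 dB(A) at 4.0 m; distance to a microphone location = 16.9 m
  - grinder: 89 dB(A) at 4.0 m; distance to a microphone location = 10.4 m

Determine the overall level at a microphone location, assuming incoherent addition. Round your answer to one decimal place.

81.5 dB(A)

Apply inverse-square spreading to bring every level to the receiver, then sum 10^(L/10).
blower: 86 − 20·log₁₀(16.9/4.0) = 86 − 12.52 = 73.48 dB(A).
grinder: 89 − 20·log₁₀(10.4/4.0) = 89 − 8.30 = 80.70 dB(A).
Σ 10^(L/10) = 1.398e+08 → L_total = 10·log₁₀(1.398e+08) = 81.46 dB(A).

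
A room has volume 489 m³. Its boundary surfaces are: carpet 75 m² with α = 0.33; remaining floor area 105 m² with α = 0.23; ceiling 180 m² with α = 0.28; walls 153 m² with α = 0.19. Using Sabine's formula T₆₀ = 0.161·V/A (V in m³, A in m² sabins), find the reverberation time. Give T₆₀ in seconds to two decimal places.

0.61 s

Total absorption A = 75·0.33 + 105·0.23 + 180·0.28 + 153·0.19 = 128.37 m² sabins.
T₆₀ = 0.161 × 489 / 128.37 = 0.613 s.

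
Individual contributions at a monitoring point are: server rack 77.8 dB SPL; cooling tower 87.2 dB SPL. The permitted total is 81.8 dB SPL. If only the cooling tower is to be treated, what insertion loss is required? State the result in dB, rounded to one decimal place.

7.6 dB

Everything except the cooling tower sums to 10^(77.8/10) = 6.026e+07 in linear terms, 77.80 dB SPL.
The limit corresponds to 10^(81.8/10) = 1.514e+08; subtracting the fixed part leaves 9.110e+07 for the cooling tower, i.e. 79.60 dB SPL.
Required insertion loss = 87.2 − 79.60 = 7.60 dB.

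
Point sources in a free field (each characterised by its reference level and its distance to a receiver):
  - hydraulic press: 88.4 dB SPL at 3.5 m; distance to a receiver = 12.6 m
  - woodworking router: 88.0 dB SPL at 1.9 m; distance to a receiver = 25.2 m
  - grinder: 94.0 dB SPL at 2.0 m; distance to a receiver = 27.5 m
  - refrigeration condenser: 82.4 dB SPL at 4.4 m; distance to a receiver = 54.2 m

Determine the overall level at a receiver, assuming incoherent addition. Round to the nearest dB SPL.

79 dB SPL

First find each source's level at the receiver (point-source: −20·log₁₀(r/r_ref)), then combine on an intensity basis.
hydraulic press: 88.4 − 20·log₁₀(12.6/3.5) = 88.4 − 11.13 = 77.27 dB SPL.
woodworking router: 88.0 − 20·log₁₀(25.2/1.9) = 88.0 − 22.45 = 65.55 dB SPL.
grinder: 94.0 − 20·log₁₀(27.5/2.0) = 94.0 − 22.77 = 71.23 dB SPL.
refrigeration condenser: 82.4 − 20·log₁₀(54.2/4.4) = 82.4 − 21.81 = 60.59 dB SPL.
Σ 10^(L/10) = 7.140e+07 → L_total = 10·log₁₀(7.140e+07) = 78.54 dB SPL.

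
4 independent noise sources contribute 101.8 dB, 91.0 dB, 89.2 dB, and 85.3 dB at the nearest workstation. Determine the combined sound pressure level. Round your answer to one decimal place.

For uncorrelated sources the intensities add, so convert each level to linear form, sum, and take 10·log₁₀ of the total.
Σ 10^(L/10) = 10^(101.8/10) + 10^(91.0/10) + 10^(89.2/10) + 10^(85.3/10) = 1.757e+10.
L_total = 10·log₁₀(1.757e+10) = 102.45 dB.

102.4 dB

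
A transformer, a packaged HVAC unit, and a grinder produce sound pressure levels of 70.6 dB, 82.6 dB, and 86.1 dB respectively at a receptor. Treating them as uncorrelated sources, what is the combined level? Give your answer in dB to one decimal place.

87.8 dB

Incoherent sources combine by intensity addition: L_total = 10·log₁₀(Σ 10^(L_i/10)).
Σ 10^(L/10) = 10^(70.6/10) + 10^(82.6/10) + 10^(86.1/10) = 6.008e+08.
L_total = 10·log₁₀(6.008e+08) = 87.79 dB.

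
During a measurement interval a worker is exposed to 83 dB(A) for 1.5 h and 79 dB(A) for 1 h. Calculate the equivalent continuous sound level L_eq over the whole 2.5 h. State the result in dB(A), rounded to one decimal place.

The energy average is taken in the linear domain: L_eq = 10·log₁₀[(Σ tᵢ·10^(Lᵢ/10))/T], T = 2.5 h.
Σ tᵢ·10^(Lᵢ/10) = 1.5·10^(83/10) + 1·10^(79/10) = 3.787e+08.
L_eq = 10·log₁₀(3.787e+08/2.5) = 81.80 dB(A).

81.8 dB(A)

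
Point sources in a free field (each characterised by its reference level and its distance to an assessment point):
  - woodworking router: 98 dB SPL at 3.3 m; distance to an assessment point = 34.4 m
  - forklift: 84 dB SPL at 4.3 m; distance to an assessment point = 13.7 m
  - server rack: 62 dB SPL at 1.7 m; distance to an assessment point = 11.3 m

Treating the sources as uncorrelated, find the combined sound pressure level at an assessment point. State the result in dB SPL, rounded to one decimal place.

Propagate each source to the receiver with L = L_ref − 20·log₁₀(r/r_ref), then add intensities.
woodworking router: 98 − 20·log₁₀(34.4/3.3) = 98 − 20.36 = 77.64 dB SPL.
forklift: 84 − 20·log₁₀(13.7/4.3) = 84 − 10.07 = 73.93 dB SPL.
server rack: 62 − 20·log₁₀(11.3/1.7) = 62 − 16.45 = 45.55 dB SPL.
Σ 10^(L/10) = 8.285e+07 → L_total = 10·log₁₀(8.285e+07) = 79.18 dB SPL.

79.2 dB SPL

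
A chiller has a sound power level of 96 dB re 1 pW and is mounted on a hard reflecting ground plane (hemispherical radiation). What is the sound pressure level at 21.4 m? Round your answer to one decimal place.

L_p = L_w − 10·log₁₀(2π·r²) with r = 21.4 m.
2π·r² = 2877 m², 10·log₁₀ of that is 34.590 dB.
L_p = 96 − 34.590 = 61.41 dB.

61.4 dB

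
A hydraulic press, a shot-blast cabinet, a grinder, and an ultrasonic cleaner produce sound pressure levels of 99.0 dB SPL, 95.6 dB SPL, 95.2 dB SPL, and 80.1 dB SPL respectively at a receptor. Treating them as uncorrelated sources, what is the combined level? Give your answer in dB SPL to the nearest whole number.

Incoherent sources combine by intensity addition: L_total = 10·log₁₀(Σ 10^(L_i/10)).
Σ 10^(L/10) = 10^(99.0/10) + 10^(95.6/10) + 10^(95.2/10) + 10^(80.1/10) = 1.499e+10.
L_total = 10·log₁₀(1.499e+10) = 101.76 dB SPL.

102 dB SPL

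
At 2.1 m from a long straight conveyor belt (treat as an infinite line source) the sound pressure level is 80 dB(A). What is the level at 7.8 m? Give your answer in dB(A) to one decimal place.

For a line source, L₂ = L₁ − 10·log₁₀(r₂/r₁).
L₂ = 80 − 10·log₁₀(7.8/2.1) = 80 − 5.699 = 74.30 dB(A).

74.3 dB(A)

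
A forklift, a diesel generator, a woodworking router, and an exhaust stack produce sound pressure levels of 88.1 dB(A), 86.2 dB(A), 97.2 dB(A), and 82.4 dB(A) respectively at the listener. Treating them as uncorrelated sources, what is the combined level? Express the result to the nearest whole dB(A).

Incoherent sources combine by intensity addition: L_total = 10·log₁₀(Σ 10^(L_i/10)).
Σ 10^(L/10) = 10^(88.1/10) + 10^(86.2/10) + 10^(97.2/10) + 10^(82.4/10) = 6.484e+09.
L_total = 10·log₁₀(6.484e+09) = 98.12 dB(A).

98 dB(A)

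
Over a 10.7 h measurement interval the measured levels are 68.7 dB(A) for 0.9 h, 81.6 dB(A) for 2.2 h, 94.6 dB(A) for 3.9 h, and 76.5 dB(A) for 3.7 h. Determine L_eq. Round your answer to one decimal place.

The energy average is taken in the linear domain: L_eq = 10·log₁₀[(Σ tᵢ·10^(Lᵢ/10))/T], T = 10.7 h.
Σ tᵢ·10^(Lᵢ/10) = 0.9·10^(68.7/10) + 2.2·10^(81.6/10) + 3.9·10^(94.6/10) + 3.7·10^(76.5/10) = 1.174e+10.
L_eq = 10·log₁₀(1.174e+10/10.7) = 90.40 dB(A).

90.4 dB(A)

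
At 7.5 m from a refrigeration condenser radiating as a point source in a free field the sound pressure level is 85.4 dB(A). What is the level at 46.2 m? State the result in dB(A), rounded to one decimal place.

Spherical spreading from a point source gives a 20·log₁₀(r₂/r₁) drop.
L₂ = 85.4 − 20·log₁₀(46.2/7.5) = 85.4 − 15.792 = 69.61 dB(A).

69.6 dB(A)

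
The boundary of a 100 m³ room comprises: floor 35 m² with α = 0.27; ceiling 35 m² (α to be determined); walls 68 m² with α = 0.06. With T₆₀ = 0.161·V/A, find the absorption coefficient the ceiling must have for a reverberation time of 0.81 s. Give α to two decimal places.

Required total absorption A = 0.161·100/0.81 = 19.88 m².
Absorption from the other surfaces = 35·0.27 + 68·0.06 = 13.53 m², so the ceiling must supply 6.35 m² over 35 m².
α = 6.35/35 = 0.181.

0.18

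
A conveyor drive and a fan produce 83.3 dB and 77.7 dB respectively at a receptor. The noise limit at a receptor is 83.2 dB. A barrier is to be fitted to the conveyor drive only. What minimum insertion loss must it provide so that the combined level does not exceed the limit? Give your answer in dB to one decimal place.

1.5 dB

Fixed contribution from the other source: Σ 10^(L/10) = 10^(77.7/10) = 5.888e+07 (77.70 dB).
The limit corresponds to 10^(83.2/10) = 2.089e+08; subtracting the fixed part leaves 1.500e+08 for the conveyor drive, i.e. 81.76 dB.
Required insertion loss = 83.3 − 81.76 = 1.54 dB.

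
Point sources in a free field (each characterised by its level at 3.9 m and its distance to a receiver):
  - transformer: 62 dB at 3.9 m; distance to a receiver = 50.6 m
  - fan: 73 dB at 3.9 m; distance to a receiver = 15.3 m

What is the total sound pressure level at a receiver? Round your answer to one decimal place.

Apply inverse-square spreading to bring every level to the receiver, then sum 10^(L/10).
transformer: 62 − 20·log₁₀(50.6/3.9) = 62 − 22.26 = 39.74 dB.
fan: 73 − 20·log₁₀(15.3/3.9) = 73 − 11.87 = 61.13 dB.
Σ 10^(L/10) = 1.306e+06 → L_total = 10·log₁₀(1.306e+06) = 61.16 dB.

61.2 dB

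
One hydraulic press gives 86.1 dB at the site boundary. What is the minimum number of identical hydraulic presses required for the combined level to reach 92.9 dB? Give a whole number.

5

The shortfall is 92.9 − 86.1 = 6.8 dB, and N units add 10·log₁₀ N, so need 10·log₁₀ N ≥ 6.8.
N ≥ 10^(6.8/10) = 4.786, so N = 5.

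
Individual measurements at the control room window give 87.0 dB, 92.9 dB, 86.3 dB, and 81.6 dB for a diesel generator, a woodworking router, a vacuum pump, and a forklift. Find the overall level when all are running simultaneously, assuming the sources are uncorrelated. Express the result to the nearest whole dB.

95 dB

For uncorrelated sources the intensities add, so convert each level to linear form, sum, and take 10·log₁₀ of the total.
Σ 10^(L/10) = 10^(87.0/10) + 10^(92.9/10) + 10^(86.3/10) + 10^(81.6/10) = 3.022e+09.
L_total = 10·log₁₀(3.022e+09) = 94.80 dB.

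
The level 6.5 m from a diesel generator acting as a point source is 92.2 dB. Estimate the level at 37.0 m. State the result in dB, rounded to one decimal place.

Spherical spreading from a point source gives a 20·log₁₀(r₂/r₁) drop.
L₂ = 92.2 − 20·log₁₀(37.0/6.5) = 92.2 − 15.106 = 77.09 dB.

77.1 dB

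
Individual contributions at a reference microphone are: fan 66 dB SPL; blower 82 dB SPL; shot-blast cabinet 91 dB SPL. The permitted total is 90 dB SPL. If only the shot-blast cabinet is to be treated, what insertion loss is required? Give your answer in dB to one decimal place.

1.8 dB

Everything except the shot-blast cabinet sums to 10^(66/10) + 10^(82/10) = 1.625e+08 in linear terms, 82.11 dB SPL.
The limit corresponds to 10^(90/10) = 1.000e+09; subtracting the fixed part leaves 8.375e+08 for the shot-blast cabinet, i.e. 89.23 dB SPL.
So the shot-blast cabinet must be reduced from 91 to 89.23 dB SPL: IL = 1.77 dB.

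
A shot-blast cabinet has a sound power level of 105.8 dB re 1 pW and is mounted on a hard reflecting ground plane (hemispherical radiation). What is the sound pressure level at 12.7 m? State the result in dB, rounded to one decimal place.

75.7 dB

The power spreads over a hemisphere of area 2π·r², so L_p = L_w − 10·log₁₀(2π·r²).
2π·r² = 1013 m², 10·log₁₀ of that is 30.058 dB.
L_p = 105.8 − 30.058 = 75.74 dB.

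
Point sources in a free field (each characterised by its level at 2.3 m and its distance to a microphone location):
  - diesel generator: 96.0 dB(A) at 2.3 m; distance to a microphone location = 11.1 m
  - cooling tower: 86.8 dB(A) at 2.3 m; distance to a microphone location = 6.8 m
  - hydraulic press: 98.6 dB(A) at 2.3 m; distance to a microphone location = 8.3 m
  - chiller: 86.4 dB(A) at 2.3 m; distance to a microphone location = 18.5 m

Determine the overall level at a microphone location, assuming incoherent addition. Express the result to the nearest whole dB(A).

First find each source's level at the receiver (point-source: −20·log₁₀(r/r_ref)), then combine on an intensity basis.
diesel generator: 96.0 − 20·log₁₀(11.1/2.3) = 96.0 − 13.67 = 82.33 dB(A).
cooling tower: 86.8 − 20·log₁₀(6.8/2.3) = 86.8 − 9.42 = 77.38 dB(A).
hydraulic press: 98.6 − 20·log₁₀(8.3/2.3) = 98.6 − 11.15 = 87.45 dB(A).
chiller: 86.4 − 20·log₁₀(18.5/2.3) = 86.4 − 18.11 = 68.29 dB(A).
Σ 10^(L/10) = 7.887e+08 → L_total = 10·log₁₀(7.887e+08) = 88.97 dB(A).

89 dB(A)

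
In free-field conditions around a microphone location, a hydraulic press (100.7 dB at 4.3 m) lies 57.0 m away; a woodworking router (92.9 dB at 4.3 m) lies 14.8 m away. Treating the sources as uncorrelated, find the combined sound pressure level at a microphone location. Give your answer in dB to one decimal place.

83.6 dB

Propagate each source to the receiver with L = L_ref − 20·log₁₀(r/r_ref), then add intensities.
hydraulic press: 100.7 − 20·log₁₀(57.0/4.3) = 100.7 − 22.45 = 78.25 dB.
woodworking router: 92.9 − 20·log₁₀(14.8/4.3) = 92.9 − 10.74 = 82.16 dB.
Σ 10^(L/10) = 2.315e+08 → L_total = 10·log₁₀(2.315e+08) = 83.64 dB.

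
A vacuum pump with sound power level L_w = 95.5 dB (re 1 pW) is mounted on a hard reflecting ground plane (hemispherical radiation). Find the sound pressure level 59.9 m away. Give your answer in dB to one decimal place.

L_p = L_w − 10·log₁₀(2π·r²) with r = 59.9 m.
2π·r² = 2.254e+04 m², 10·log₁₀ of that is 43.530 dB.
L_p = 95.5 − 43.530 = 51.97 dB.

52.0 dB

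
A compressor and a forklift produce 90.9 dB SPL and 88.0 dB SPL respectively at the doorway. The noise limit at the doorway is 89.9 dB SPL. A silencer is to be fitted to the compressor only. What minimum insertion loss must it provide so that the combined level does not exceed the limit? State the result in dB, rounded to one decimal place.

Fixed contribution from the other source: Σ 10^(L/10) = 10^(88.0/10) = 6.310e+08 (88.00 dB SPL).
To meet 89.9 dB SPL overall, the treated compressor may contribute at most 10^(89.9/10) − 6.310e+08 = 3.463e+08, i.e. 85.39 dB SPL.
Required insertion loss = 90.9 − 85.39 = 5.51 dB.

5.5 dB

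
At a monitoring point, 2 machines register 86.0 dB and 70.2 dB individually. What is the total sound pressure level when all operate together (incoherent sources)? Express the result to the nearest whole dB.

86 dB

For uncorrelated sources the intensities add, so convert each level to linear form, sum, and take 10·log₁₀ of the total.
Σ 10^(L/10) = 10^(86.0/10) + 10^(70.2/10) = 4.086e+08.
L_total = 10·log₁₀(4.086e+08) = 86.11 dB.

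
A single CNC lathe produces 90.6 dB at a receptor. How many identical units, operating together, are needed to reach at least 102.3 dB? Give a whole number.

N identical sources give L₁ + 10·log₁₀ N, so require 10·log₁₀ N ≥ 102.3 − 90.6 = 11.7 dB.
N ≥ 10^(11.7/10) = 14.791, so N = 15.

15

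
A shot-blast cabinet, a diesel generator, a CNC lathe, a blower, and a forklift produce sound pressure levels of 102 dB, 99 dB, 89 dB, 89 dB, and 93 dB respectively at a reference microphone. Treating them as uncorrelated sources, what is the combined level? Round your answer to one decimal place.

For uncorrelated sources the intensities add, so convert each level to linear form, sum, and take 10·log₁₀ of the total.
Σ 10^(L/10) = 10^(102/10) + 10^(99/10) + 10^(89/10) + 10^(89/10) + 10^(93/10) = 2.738e+10.
L_total = 10·log₁₀(2.738e+10) = 104.37 dB.

104.4 dB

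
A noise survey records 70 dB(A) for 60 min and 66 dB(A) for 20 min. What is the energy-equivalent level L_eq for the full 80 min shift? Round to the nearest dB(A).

L_eq = 10·log₁₀[(1/T)·Σ tᵢ·10^(Lᵢ/10)] with T = 80 min.
Σ tᵢ·10^(Lᵢ/10) = 60·10^(70/10) + 20·10^(66/10) = 6.796e+08.
L_eq = 10·log₁₀(6.796e+08/80) = 69.29 dB(A).

69 dB(A)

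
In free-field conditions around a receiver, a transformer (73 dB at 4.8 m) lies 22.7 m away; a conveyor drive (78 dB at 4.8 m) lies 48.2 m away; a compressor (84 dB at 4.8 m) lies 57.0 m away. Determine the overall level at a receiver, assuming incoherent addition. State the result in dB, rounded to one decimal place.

First find each source's level at the receiver (point-source: −20·log₁₀(r/r_ref)), then combine on an intensity basis.
transformer: 73 − 20·log₁₀(22.7/4.8) = 73 − 13.50 = 59.50 dB.
conveyor drive: 78 − 20·log₁₀(48.2/4.8) = 78 − 20.04 = 57.96 dB.
compressor: 84 − 20·log₁₀(57.0/4.8) = 84 − 21.49 = 62.51 dB.
Σ 10^(L/10) = 3.299e+06 → L_total = 10·log₁₀(3.299e+06) = 65.18 dB.

65.2 dB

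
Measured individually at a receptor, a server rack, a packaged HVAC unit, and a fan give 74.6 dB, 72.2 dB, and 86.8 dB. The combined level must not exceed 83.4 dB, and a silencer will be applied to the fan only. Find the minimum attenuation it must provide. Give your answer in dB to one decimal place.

4.4 dB

Everything except the fan sums to 10^(74.6/10) + 10^(72.2/10) = 4.544e+07 in linear terms, 76.57 dB.
The limit corresponds to 10^(83.4/10) = 2.188e+08; subtracting the fixed part leaves 1.733e+08 for the fan, i.e. 82.39 dB.
So the fan must be reduced from 86.8 to 82.39 dB: IL = 4.41 dB.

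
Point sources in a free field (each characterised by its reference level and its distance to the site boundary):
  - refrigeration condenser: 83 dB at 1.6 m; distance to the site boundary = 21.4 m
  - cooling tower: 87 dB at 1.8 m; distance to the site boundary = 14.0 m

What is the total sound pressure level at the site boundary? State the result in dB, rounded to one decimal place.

Apply inverse-square spreading to bring every level to the receiver, then sum 10^(L/10).
refrigeration condenser: 83 − 20·log₁₀(21.4/1.6) = 83 − 22.53 = 60.47 dB.
cooling tower: 87 − 20·log₁₀(14.0/1.8) = 87 − 17.82 = 69.18 dB.
Σ 10^(L/10) = 9.400e+06 → L_total = 10·log₁₀(9.400e+06) = 69.73 dB.

69.7 dB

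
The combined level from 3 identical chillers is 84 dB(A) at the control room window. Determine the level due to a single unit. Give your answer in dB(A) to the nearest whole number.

79 dB(A)

3 equal contributions raise the level by 10·log₁₀ 3 = 4.771 dB, so each unit alone gives 84 − 4.771.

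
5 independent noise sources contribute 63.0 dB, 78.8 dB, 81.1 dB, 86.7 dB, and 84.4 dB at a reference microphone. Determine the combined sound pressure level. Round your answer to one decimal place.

89.8 dB

For uncorrelated sources the intensities add, so convert each level to linear form, sum, and take 10·log₁₀ of the total.
Σ 10^(L/10) = 10^(63.0/10) + 10^(78.8/10) + 10^(81.1/10) + 10^(86.7/10) + 10^(84.4/10) = 9.498e+08.
L_total = 10·log₁₀(9.498e+08) = 89.78 dB.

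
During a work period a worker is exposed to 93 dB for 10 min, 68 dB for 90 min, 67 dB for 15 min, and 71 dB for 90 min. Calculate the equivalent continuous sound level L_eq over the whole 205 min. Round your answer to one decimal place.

The energy average is taken in the linear domain: L_eq = 10·log₁₀[(Σ tᵢ·10^(Lᵢ/10))/T], T = 205 min.
Σ tᵢ·10^(Lᵢ/10) = 10·10^(93/10) + 90·10^(68/10) + 15·10^(67/10) + 90·10^(71/10) = 2.173e+10.
L_eq = 10·log₁₀(2.173e+10/205) = 80.25 dB.

80.3 dB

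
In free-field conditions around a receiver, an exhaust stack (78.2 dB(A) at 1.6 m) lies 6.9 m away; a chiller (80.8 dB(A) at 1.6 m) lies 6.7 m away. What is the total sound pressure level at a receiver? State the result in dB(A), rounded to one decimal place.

Propagate each source to the receiver with L = L_ref − 20·log₁₀(r/r_ref), then add intensities.
exhaust stack: 78.2 − 20·log₁₀(6.9/1.6) = 78.2 − 12.69 = 65.51 dB(A).
chiller: 80.8 − 20·log₁₀(6.7/1.6) = 80.8 − 12.44 = 68.36 dB(A).
Σ 10^(L/10) = 1.041e+07 → L_total = 10·log₁₀(1.041e+07) = 70.17 dB(A).

70.2 dB(A)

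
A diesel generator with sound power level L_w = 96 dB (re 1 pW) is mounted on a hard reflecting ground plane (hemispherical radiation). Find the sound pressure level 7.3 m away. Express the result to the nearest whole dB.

71 dB

L_p = L_w − 10·log₁₀(2π·r²) with r = 7.3 m.
2π·r² = 334.8 m², 10·log₁₀ of that is 25.248 dB.
L_p = 96 − 25.248 = 70.75 dB.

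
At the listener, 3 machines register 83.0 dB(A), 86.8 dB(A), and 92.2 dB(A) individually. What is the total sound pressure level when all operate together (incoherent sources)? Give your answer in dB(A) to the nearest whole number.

94 dB(A)

Incoherent sources combine by intensity addition: L_total = 10·log₁₀(Σ 10^(L_i/10)).
Σ 10^(L/10) = 10^(83.0/10) + 10^(86.8/10) + 10^(92.2/10) = 2.338e+09.
L_total = 10·log₁₀(2.338e+09) = 93.69 dB(A).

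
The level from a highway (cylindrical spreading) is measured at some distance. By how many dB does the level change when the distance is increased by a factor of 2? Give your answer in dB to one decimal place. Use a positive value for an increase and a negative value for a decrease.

-3.0 dB

A line source loses 3 dB per doubling of distance; generally ΔL = −10·log₁₀(r₂/r₁).
ΔL = −10·log₁₀(2) = -3.01 dB.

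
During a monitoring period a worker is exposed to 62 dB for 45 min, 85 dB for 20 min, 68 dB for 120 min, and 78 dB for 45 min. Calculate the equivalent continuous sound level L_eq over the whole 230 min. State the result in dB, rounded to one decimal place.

76.4 dB

The energy average is taken in the linear domain: L_eq = 10·log₁₀[(Σ tᵢ·10^(Lᵢ/10))/T], T = 230 min.
Σ tᵢ·10^(Lᵢ/10) = 45·10^(62/10) + 20·10^(85/10) + 120·10^(68/10) + 45·10^(78/10) = 9.992e+09.
L_eq = 10·log₁₀(9.992e+09/230) = 76.38 dB.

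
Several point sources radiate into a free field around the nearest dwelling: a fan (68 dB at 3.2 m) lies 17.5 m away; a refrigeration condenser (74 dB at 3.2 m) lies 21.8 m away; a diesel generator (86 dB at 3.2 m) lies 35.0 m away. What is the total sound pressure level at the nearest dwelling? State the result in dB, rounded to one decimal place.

66.1 dB

First find each source's level at the receiver (point-source: −20·log₁₀(r/r_ref)), then combine on an intensity basis.
fan: 68 − 20·log₁₀(17.5/3.2) = 68 − 14.76 = 53.24 dB.
refrigeration condenser: 74 − 20·log₁₀(21.8/3.2) = 74 − 16.67 = 57.33 dB.
diesel generator: 86 − 20·log₁₀(35.0/3.2) = 86 − 20.78 = 65.22 dB.
Σ 10^(L/10) = 4.080e+06 → L_total = 10·log₁₀(4.080e+06) = 66.11 dB.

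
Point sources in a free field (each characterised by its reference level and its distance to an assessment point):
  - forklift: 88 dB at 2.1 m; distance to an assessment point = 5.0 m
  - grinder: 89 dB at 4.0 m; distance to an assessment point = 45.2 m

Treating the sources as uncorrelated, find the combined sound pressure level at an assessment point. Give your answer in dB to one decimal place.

80.7 dB

First find each source's level at the receiver (point-source: −20·log₁₀(r/r_ref)), then combine on an intensity basis.
forklift: 88 − 20·log₁₀(5.0/2.1) = 88 − 7.54 = 80.46 dB.
grinder: 89 − 20·log₁₀(45.2/4.0) = 89 − 21.06 = 67.94 dB.
Σ 10^(L/10) = 1.175e+08 → L_total = 10·log₁₀(1.175e+08) = 80.70 dB.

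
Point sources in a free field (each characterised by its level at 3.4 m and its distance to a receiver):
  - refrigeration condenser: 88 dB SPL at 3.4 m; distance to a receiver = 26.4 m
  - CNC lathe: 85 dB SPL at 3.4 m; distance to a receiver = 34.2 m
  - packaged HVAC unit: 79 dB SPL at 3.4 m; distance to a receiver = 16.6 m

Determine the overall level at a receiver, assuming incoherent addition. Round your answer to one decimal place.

Propagate each source to the receiver with L = L_ref − 20·log₁₀(r/r_ref), then add intensities.
refrigeration condenser: 88 − 20·log₁₀(26.4/3.4) = 88 − 17.80 = 70.20 dB SPL.
CNC lathe: 85 − 20·log₁₀(34.2/3.4) = 85 − 20.05 = 64.95 dB SPL.
packaged HVAC unit: 79 − 20·log₁₀(16.6/3.4) = 79 − 13.77 = 65.23 dB SPL.
Σ 10^(L/10) = 1.692e+07 → L_total = 10·log₁₀(1.692e+07) = 72.28 dB SPL.

72.3 dB SPL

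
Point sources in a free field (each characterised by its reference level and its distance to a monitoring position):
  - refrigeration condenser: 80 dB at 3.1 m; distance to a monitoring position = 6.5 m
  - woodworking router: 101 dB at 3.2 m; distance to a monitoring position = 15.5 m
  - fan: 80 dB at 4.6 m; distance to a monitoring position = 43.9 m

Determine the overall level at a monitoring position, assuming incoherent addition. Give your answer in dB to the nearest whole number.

87 dB

Propagate each source to the receiver with L = L_ref − 20·log₁₀(r/r_ref), then add intensities.
refrigeration condenser: 80 − 20·log₁₀(6.5/3.1) = 80 − 6.43 = 73.57 dB.
woodworking router: 101 − 20·log₁₀(15.5/3.2) = 101 − 13.70 = 87.30 dB.
fan: 80 − 20·log₁₀(43.9/4.6) = 80 − 19.59 = 60.41 dB.
Σ 10^(L/10) = 5.604e+08 → L_total = 10·log₁₀(5.604e+08) = 87.49 dB.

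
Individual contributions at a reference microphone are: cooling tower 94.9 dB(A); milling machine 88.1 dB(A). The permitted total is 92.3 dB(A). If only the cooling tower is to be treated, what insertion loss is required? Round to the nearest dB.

5 dB

Fixed contribution from the other source: Σ 10^(L/10) = 10^(88.1/10) = 6.457e+08 (88.10 dB(A)).
To meet 92.3 dB(A) overall, the treated cooling tower may contribute at most 10^(92.3/10) − 6.457e+08 = 1.053e+09, i.e. 90.22 dB(A).
So the cooling tower must be reduced from 94.9 to 90.22 dB(A): IL = 4.68 dB.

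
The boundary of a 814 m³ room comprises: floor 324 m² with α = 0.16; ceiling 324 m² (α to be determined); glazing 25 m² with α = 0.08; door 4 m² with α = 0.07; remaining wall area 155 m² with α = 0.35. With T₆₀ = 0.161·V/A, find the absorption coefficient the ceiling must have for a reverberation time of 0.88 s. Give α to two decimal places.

A = 0.161·V/T₆₀ = 0.161·814/0.88 = 148.93 m² sabins.
Absorption from the other surfaces = 324·0.16 + 25·0.08 + 4·0.07 + 155·0.35 = 108.37 m², so the ceiling must supply 40.56 m² over 324 m².
α = 40.56/324 = 0.125.

0.13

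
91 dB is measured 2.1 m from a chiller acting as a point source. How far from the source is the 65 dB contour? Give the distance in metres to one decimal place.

Point-source spreading drops the level by 20·log₁₀(r₂/r₁); inverting, r₂/r₁ = 10^(ΔL/20).
r₂ = 2.1·10^((91−65)/20) = 2.1·10^(26.0/20) = 41.90 m.

41.9 m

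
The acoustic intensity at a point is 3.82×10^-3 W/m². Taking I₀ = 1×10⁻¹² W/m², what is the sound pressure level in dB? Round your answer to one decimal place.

95.8 dB

L = 10·log₁₀(I/I₀) = 10·log₁₀(3.82×10^-3/10⁻¹²) = 10·log₁₀(3.82×10^9).
L = 10·(0.5821 + 9) = 95.82 dB.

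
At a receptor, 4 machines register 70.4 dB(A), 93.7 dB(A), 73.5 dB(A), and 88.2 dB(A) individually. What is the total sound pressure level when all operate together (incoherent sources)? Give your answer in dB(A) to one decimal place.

94.8 dB(A)

For uncorrelated sources the intensities add, so convert each level to linear form, sum, and take 10·log₁₀ of the total.
Σ 10^(L/10) = 10^(70.4/10) + 10^(93.7/10) + 10^(73.5/10) + 10^(88.2/10) = 3.038e+09.
L_total = 10·log₁₀(3.038e+09) = 94.83 dB(A).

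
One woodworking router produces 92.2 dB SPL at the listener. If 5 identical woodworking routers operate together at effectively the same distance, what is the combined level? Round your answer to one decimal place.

N identical incoherent sources raise the level by 10·log₁₀ N.
L_total = 92.2 + 10·log₁₀(5) = 92.2 + 6.990 = 99.19 dB SPL.

99.2 dB SPL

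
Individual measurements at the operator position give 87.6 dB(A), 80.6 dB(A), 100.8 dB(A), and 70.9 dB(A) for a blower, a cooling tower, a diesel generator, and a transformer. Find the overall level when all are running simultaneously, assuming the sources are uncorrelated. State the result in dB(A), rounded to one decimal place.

101.0 dB(A)

For uncorrelated sources the intensities add, so convert each level to linear form, sum, and take 10·log₁₀ of the total.
Σ 10^(L/10) = 10^(87.6/10) + 10^(80.6/10) + 10^(100.8/10) + 10^(70.9/10) = 1.273e+10.
L_total = 10·log₁₀(1.273e+10) = 101.05 dB(A).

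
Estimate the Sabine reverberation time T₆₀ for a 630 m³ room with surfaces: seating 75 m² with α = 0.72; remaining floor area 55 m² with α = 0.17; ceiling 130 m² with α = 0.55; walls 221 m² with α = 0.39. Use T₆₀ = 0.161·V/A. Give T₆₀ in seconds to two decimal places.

0.46 s

A = Σ Sᵢαᵢ = 75·0.72 + 55·0.17 + 130·0.55 + 221·0.39 = 221.04 m².
T₆₀ = 0.161·V/A = 0.161·630/221.04 = 0.459 s.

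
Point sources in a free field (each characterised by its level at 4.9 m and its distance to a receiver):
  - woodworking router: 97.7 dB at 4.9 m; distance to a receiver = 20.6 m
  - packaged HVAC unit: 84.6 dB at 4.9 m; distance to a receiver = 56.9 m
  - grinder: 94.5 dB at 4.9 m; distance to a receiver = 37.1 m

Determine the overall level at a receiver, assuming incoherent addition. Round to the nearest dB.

86 dB

Apply inverse-square spreading to bring every level to the receiver, then sum 10^(L/10).
woodworking router: 97.7 − 20·log₁₀(20.6/4.9) = 97.7 − 12.47 = 85.23 dB.
packaged HVAC unit: 84.6 − 20·log₁₀(56.9/4.9) = 84.6 − 21.30 = 63.30 dB.
grinder: 94.5 − 20·log₁₀(37.1/4.9) = 94.5 − 17.58 = 76.92 dB.
Σ 10^(L/10) = 3.845e+08 → L_total = 10·log₁₀(3.845e+08) = 85.85 dB.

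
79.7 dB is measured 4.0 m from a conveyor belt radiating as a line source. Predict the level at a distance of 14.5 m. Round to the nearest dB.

Line-source attenuation: ΔL = 10·log₁₀(r₂/r₁) = 10·log₁₀(14.5/4.0) = 5.593 dB.
L₂ = 79.7 − 10·log₁₀(14.5/4.0) = 79.7 − 5.593 = 74.11 dB.

74 dB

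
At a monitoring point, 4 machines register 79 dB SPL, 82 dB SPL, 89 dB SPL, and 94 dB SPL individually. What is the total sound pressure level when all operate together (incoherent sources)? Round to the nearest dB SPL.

Incoherent sources combine by intensity addition: L_total = 10·log₁₀(Σ 10^(L_i/10)).
Σ 10^(L/10) = 10^(79/10) + 10^(82/10) + 10^(89/10) + 10^(94/10) = 3.544e+09.
L_total = 10·log₁₀(3.544e+09) = 95.50 dB SPL.

95 dB SPL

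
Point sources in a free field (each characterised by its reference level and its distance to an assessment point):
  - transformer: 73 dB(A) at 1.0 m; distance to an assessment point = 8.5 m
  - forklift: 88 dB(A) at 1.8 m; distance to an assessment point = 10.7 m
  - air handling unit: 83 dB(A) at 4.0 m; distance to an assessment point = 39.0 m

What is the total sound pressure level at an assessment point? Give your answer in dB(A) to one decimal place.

First find each source's level at the receiver (point-source: −20·log₁₀(r/r_ref)), then combine on an intensity basis.
transformer: 73 − 20·log₁₀(8.5/1.0) = 73 − 18.59 = 54.41 dB(A).
forklift: 88 − 20·log₁₀(10.7/1.8) = 88 − 15.48 = 72.52 dB(A).
air handling unit: 83 − 20·log₁₀(39.0/4.0) = 83 − 19.78 = 63.22 dB(A).
Σ 10^(L/10) = 2.023e+07 → L_total = 10·log₁₀(2.023e+07) = 73.06 dB(A).

73.1 dB(A)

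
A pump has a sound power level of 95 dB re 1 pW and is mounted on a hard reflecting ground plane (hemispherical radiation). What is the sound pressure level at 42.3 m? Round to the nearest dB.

L_p = L_w − 10·log₁₀(2π·r²) with r = 42.3 m.
2π·r² = 1.124e+04 m², 10·log₁₀ of that is 40.509 dB.
L_p = 95 − 40.509 = 54.49 dB.

54 dB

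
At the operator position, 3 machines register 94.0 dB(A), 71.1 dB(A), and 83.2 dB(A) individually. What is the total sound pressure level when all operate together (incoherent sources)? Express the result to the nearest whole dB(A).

For uncorrelated sources the intensities add, so convert each level to linear form, sum, and take 10·log₁₀ of the total.
Σ 10^(L/10) = 10^(94.0/10) + 10^(71.1/10) + 10^(83.2/10) = 2.734e+09.
L_total = 10·log₁₀(2.734e+09) = 94.37 dB(A).

94 dB(A)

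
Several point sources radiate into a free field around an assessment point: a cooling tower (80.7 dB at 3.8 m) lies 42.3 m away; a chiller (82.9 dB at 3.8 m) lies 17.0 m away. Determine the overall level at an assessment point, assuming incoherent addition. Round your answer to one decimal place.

70.3 dB

First find each source's level at the receiver (point-source: −20·log₁₀(r/r_ref)), then combine on an intensity basis.
cooling tower: 80.7 − 20·log₁₀(42.3/3.8) = 80.7 − 20.93 = 59.77 dB.
chiller: 82.9 − 20·log₁₀(17.0/3.8) = 82.9 − 13.01 = 69.89 dB.
Σ 10^(L/10) = 1.069e+07 → L_total = 10·log₁₀(1.069e+07) = 70.29 dB.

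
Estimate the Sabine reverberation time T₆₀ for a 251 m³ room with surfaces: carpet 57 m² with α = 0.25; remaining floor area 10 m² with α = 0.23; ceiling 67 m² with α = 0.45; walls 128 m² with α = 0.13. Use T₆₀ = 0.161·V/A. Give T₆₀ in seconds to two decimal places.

0.64 s

Total absorption A = 57·0.25 + 10·0.23 + 67·0.45 + 128·0.13 = 63.34 m² sabins.
T₆₀ = 0.161·V/A = 0.161·251/63.34 = 0.638 s.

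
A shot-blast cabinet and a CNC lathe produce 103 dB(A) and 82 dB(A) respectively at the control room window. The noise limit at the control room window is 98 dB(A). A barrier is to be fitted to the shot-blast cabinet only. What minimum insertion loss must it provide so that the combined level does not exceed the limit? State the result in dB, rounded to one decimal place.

Everything except the shot-blast cabinet sums to 10^(82/10) = 1.585e+08 in linear terms, 82.00 dB(A).
The limit corresponds to 10^(98/10) = 6.310e+09; subtracting the fixed part leaves 6.151e+09 for the shot-blast cabinet, i.e. 97.89 dB(A).
Required insertion loss = 103 − 97.89 = 5.11 dB.

5.1 dB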